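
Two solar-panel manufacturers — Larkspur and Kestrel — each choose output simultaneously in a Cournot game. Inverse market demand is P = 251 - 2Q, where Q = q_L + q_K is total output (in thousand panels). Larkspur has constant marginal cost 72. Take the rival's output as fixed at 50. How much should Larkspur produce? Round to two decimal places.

With the rival's output fixed at 50, Larkspur's profit is π_L = (251 - 2·50 - 2q_L)q_L - (72q_L) = (151 - 2q_L)q_L - (72q_L).
∂π_L/∂q_L = 79 - 4q_L = 0, so q_L = 79/4.

19.75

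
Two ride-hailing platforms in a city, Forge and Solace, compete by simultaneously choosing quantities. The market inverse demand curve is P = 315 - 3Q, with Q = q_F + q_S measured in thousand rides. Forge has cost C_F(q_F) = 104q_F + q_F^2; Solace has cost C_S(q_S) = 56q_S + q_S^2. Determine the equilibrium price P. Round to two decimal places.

186.82

Forge's profit: π_F = (315 - 3Q)q_F - (104q_F + q_F²). Setting ∂π_F/∂q_F = 0: 211 - 8q_F - 3(q_S) = 0.
Solace's profit: π_S = (315 - 3Q)q_S - (56q_S + q_S²). Setting ∂π_S/∂q_S = 0: 259 - 8q_S - 3(q_F) = 0.
Best responses: q_F = (211 - 3q_S)/8, q_S = (259 - 3q_F)/8.
Substituting one into the other gives q_F = 911/55 and q_S = 1439/55.
Total output Q = 470/11, so price P = 315 - 3·(470/11) = 186.8182.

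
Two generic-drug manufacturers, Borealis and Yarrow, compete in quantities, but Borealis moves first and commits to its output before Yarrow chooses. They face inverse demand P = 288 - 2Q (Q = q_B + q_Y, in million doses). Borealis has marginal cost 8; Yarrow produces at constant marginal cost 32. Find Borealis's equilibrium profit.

The follower Yarrow best-responds to any q_B: π_Y = (288 - 2Q)q_Y - 32q_Y.
Follower FOC: 256 - 2q_B - 4q_Y = 0, so q_Y(q_B) = (256 - 2q_B)/4.
The leader anticipates this reaction. Substituting into P = 288 - 2Q gives P = 160 - q_B, so π_B = (160 - q_B)q_B - 8q_B.
Maximising: ∂π_B/∂q_B = 152 - 2q_B = 0, giving q_B = 76.
Then q_Y = (256 - 2·76)/4 = 26.
Price P = 288 - 2·102 = 84.
Borealis's profit: (84 - 8)·76 = 5776.

5776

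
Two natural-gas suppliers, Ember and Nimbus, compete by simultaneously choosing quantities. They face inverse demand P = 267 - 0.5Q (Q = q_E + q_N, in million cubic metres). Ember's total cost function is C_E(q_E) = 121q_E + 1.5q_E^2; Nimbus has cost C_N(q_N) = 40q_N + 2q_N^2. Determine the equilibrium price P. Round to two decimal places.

230.25

Ember's profit: π_E = (267 - 0.5Q)q_E - (121q_E + (3/2)q_E²). Setting ∂π_E/∂q_E = 0: 146 - 4q_E - (1/2)(q_N) = 0.
Nimbus's profit: π_N = (267 - 0.5Q)q_N - (40q_N + 2q_N²). Setting ∂π_N/∂q_N = 0: 227 - 5q_N - (1/2)(q_E) = 0.
Best responses: q_E = (146 - (1/2)q_N)/4, q_N = (227 - (1/2)q_E)/5.
Solving the pair: q_E = 31.2152, q_N = 42.2785.
Total output Q = 73.4937, so price P = 267 - (1/2)·73.4937 = 230.2532.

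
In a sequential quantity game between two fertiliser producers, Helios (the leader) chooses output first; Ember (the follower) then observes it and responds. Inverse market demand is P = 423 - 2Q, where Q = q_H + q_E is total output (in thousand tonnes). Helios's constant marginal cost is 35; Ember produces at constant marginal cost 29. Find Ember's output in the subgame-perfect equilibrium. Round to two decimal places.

Solve by backward induction. Given q_H, the follower Ember maximises π_E = (423 - 2q_H - 2q_E)q_E - 29q_E.
∂π_E/∂q_E = 394 - 2q_H - 4q_E = 0 gives the reaction function q_E = (394 - 2q_H)/4.
The leader anticipates this reaction. Substituting into P = 423 - 2Q gives P = 226 - q_H, so π_H = (226 - q_H)q_H - 35q_H.
Leader FOC: 191 - 2q_H = 0, so q_H = 191/2.
Then q_E = (394 - 2·(191/2))/4 = 203/4.

50.75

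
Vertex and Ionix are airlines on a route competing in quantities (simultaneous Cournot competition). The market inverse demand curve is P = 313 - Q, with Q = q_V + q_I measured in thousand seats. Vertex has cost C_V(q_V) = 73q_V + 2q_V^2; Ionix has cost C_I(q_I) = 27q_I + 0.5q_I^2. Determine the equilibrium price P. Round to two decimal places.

Vertex's profit: π_V = (313 - Q)q_V - (73q_V + 2q_V²). Setting ∂π_V/∂q_V = 0: 240 - 6q_V - (q_I) = 0.
Ionix's profit: π_I = (313 - Q)q_I - (27q_I + (1/2)q_I²). Setting ∂π_I/∂q_I = 0: 286 - 3q_I - (q_V) = 0.
Rearranging gives the reaction functions q_V = (240 - q_I)/6 and q_I = (286 - q_V)/3.
Substituting one into the other gives q_V = 434/17 and q_I = 1476/17.
Total output Q = 1910/17, so price P = 313 - 1910/17 = 200.6471.

200.65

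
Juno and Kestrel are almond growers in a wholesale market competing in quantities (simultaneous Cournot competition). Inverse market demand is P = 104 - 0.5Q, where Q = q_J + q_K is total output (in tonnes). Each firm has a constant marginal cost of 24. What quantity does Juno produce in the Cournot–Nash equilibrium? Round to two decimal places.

53.33

Each firm earns π_i = (104 - 0.5Q)q_i - 24q_i.
First-order condition (treating rivals' output as given): 80 - q_i - (1/2)q_j = 0.
By symmetry each firm produces the same amount; substituting q_j = q_i yields q_i = 80/(3/2) = 160/3.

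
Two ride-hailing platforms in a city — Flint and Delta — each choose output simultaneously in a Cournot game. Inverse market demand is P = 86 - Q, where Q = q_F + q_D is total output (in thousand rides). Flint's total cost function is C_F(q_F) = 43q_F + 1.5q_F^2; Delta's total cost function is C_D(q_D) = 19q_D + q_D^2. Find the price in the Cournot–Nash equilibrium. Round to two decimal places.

65.11

Flint's profit: π_F = (86 - Q)q_F - (43q_F + (3/2)q_F²). Setting ∂π_F/∂q_F = 0: 43 - 5q_F - (q_D) = 0.
Delta's profit: π_D = (86 - Q)q_D - (19q_D + q_D²). Setting ∂π_D/∂q_D = 0: 67 - 4q_D - (q_F) = 0.
So q_F = (43 - q_D)/5 and q_D = (67 - q_F)/4.
Solving the pair: q_F = 105/19, q_D = 292/19.
Total output Q = 397/19, so price P = 86 - 397/19 = 1237/19.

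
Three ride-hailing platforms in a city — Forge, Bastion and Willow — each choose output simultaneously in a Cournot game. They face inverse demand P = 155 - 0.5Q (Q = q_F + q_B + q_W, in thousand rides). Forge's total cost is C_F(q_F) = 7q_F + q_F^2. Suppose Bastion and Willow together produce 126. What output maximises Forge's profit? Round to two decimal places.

28.33

With rivals' combined output fixed at 126, Forge's profit is π_F = (155 - (1/2)·126 - (1/2)q_F)q_F - (7q_F + q_F²) = (92 - (1/2)q_F)q_F - (7q_F + q_F²).
∂π_F/∂q_F = 85 - 3q_F = 0, so q_F = 85/3.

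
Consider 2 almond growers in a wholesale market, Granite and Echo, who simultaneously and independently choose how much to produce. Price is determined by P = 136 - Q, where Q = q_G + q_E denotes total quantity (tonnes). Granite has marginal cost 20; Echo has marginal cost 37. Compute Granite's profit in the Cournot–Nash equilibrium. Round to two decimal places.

1965.44

Granite's profit: π_G = (136 - Q)q_G - (20q_G). Setting ∂π_G/∂q_G = 0: 116 - 2q_G - (q_E) = 0.
Echo's first-order condition: 99 - 2q_E - (q_G) = 0.
So q_G = (116 - q_E)/2 and q_E = (99 - q_G)/2.
Solving the pair: q_G = 133/3, q_E = 82/3.
Price P = 136 - 215/3 = 193/3.
Granite's profit: (193/3 - 20)·(133/3) = 1965.4444.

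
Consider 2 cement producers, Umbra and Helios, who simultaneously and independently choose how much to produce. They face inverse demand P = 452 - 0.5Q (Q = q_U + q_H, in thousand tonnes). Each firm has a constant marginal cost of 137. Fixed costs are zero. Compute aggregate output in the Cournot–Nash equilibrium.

A representative firm's profit is π_i = q_i(452 - 0.5Q) - 137q_i.
First-order condition (treating rivals' output as given): 315 - q_i - (1/2)q_j = 0.
With identical firms every q_j equals q_i, so q_j = q_i and 315 = (3/2)q_i, giving q_i = 210.
Total output Q = 210 + 210 = 420.

420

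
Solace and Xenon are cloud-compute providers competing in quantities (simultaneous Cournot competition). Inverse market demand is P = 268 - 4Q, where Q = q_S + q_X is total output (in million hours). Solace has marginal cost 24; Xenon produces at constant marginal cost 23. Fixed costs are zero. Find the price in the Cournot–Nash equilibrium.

Solace's profit: π_S = (268 - 4Q)q_S - (24q_S). Setting ∂π_S/∂q_S = 0: 244 - 8q_S - 4(q_X) = 0.
Xenon's first-order condition: 245 - 8q_X - 4(q_S) = 0.
So q_S = (244 - 4q_X)/8 and q_X = (245 - 4q_S)/8.
Substituting one into the other gives q_S = 81/4 and q_X = 41/2.
Total output Q = 163/4, so price P = 268 - 4·(163/4) = 105.

105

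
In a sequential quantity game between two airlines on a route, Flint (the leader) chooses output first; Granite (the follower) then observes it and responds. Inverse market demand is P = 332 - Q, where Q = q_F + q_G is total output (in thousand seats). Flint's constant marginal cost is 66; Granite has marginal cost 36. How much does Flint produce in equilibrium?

118

Solve by backward induction. Given q_F, the follower Granite maximises π_G = (332 - q_F - q_G)q_G - 36q_G.
Follower FOC: 296 - q_F - 2q_G = 0, so q_G(q_F) = (296 - q_F)/2.
The leader anticipates this reaction. Substituting into P = 332 - Q gives P = 184 - (1/2)q_F, so π_F = (184 - (1/2)q_F)q_F - 66q_F.
Maximising: ∂π_F/∂q_F = 118 - q_F = 0, giving q_F = 118.
Then q_G = (296 - 118)/2 = 89.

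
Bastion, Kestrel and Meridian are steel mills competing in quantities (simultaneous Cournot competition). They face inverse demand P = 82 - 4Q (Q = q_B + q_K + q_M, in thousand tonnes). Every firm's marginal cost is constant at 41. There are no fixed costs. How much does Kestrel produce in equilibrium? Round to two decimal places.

Each firm earns π_i = (82 - 4Q)q_i - 41q_i.
First-order condition (treating rivals' output as given): 41 - 8q_i - 4·Σ_{j≠i} q_j = 0.
By symmetry each firm produces the same amount; substituting Σ_{j≠i} q_j = 2q_i yields q_i = 41/16.

2.56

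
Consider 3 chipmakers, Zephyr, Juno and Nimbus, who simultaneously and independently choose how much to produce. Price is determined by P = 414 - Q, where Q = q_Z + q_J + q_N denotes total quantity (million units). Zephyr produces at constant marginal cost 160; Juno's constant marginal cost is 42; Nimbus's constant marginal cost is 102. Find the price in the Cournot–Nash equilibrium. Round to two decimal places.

Zephyr's profit: π_Z = (414 - Q)q_Z - (160q_Z). Setting ∂π_Z/∂q_Z = 0: 254 - 2q_Z - (q_J + q_N) = 0.
Juno's profit: π_J = (414 - Q)q_J - (42q_J). Setting ∂π_J/∂q_J = 0: 372 - 2q_J - (q_Z + q_N) = 0.
Nimbus's profit: π_N = (414 - Q)q_N - (102q_N). Setting ∂π_N/∂q_N = 0: 312 - 2q_N - (q_Z + q_J) = 0.
Adding the 3 first-order conditions: 938 − 4Q = 0, so Q = 469/2.
Back-substituting: q_Z = (254 − 469/2) = 39/2, q_J = (372 − 469/2) = 275/2, q_N = (312 − 469/2) = 155/2.
Total output Q = 469/2, so price P = 414 - 469/2 = 359/2.

179.50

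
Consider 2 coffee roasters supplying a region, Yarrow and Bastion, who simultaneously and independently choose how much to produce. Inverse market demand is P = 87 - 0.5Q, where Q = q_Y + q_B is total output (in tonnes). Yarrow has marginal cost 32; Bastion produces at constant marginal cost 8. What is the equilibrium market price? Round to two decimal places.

Yarrow's profit: π_Y = (87 - 0.5Q)q_Y - (32q_Y). Setting ∂π_Y/∂q_Y = 0: 55 - q_Y - (1/2)(q_B) = 0.
Bastion's profit: π_B = (87 - 0.5Q)q_B - (8q_B). Setting ∂π_B/∂q_B = 0: 79 - q_B - (1/2)(q_Y) = 0.
Rearranging gives the reaction functions q_Y = (55 - (1/2)q_B) and q_B = (79 - (1/2)q_Y).
Substituting one into the other gives q_Y = 62/3 and q_B = 206/3.
Total output Q = 268/3, so price P = 87 - (1/2)·(268/3) = 127/3.

42.33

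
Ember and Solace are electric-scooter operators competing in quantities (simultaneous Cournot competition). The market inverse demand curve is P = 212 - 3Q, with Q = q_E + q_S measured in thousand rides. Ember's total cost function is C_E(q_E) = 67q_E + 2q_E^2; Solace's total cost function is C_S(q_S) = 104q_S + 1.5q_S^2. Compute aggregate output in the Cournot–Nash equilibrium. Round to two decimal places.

Ember's profit: π_E = (212 - 3Q)q_E - (67q_E + 2q_E²). Setting ∂π_E/∂q_E = 0: 145 - 10q_E - 3(q_S) = 0.
Solace's first-order condition: 108 - 9q_S - 3(q_E) = 0.
Rearranging gives the reaction functions q_E = (145 - 3q_S)/10 and q_S = (108 - 3q_E)/9.
Solving the pair: q_E = 109/9, q_S = 215/27.
Total output Q = 109/9 + 215/27 = 542/27.

20.07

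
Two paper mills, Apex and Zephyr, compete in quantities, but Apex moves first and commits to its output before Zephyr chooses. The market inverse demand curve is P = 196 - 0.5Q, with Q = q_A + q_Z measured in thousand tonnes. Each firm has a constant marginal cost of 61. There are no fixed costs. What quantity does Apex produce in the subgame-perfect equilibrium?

Solve by backward induction. Given q_A, the follower Zephyr maximises π_Z = (196 - (1/2)q_A - (1/2)q_Z)q_Z - 61q_Z.
Follower FOC: 135 - (1/2)q_A - q_Z = 0, so q_Z(q_A) = (135 - (1/2)q_A).
Apex substitutes q_Z(q_A) into its own profit: π_A = q_A(196 - (1/2)q_A - (135 - (1/2)q_A)/2) - 61q_A = (257/2 - (1/4)q_A)q_A - 61q_A.
Maximising: ∂π_A/∂q_A = 135/2 - (1/2)q_A = 0, giving q_A = 135.
Then q_Z = (135 - (1/2)·135) = 135/2.

135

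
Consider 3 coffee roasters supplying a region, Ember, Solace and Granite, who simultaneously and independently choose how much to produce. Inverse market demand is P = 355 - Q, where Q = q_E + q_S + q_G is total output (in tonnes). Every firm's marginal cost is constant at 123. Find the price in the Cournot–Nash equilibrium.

A representative firm's profit is π_i = q_i(355 - Q) - 123q_i.
Setting ∂π_i/∂q_i = 0 with rivals' quantities fixed: 232 - 2q_i - Σ_{j≠i} q_j = 0.
By symmetry each firm produces the same amount; substituting Σ_{j≠i} q_j = 2q_i yields q_i = 232/4 = 58.
Total output Q = 174, so price P = 355 - 174 = 181.

181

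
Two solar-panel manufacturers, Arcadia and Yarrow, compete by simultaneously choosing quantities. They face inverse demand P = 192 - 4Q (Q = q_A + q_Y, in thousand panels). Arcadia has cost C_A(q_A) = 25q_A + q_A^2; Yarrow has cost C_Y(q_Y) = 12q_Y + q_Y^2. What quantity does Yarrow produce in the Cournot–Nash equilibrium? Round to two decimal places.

Arcadia's profit: π_A = (192 - 4Q)q_A - (25q_A + q_A²). Setting ∂π_A/∂q_A = 0: 167 - 10q_A - 4(q_Y) = 0.
Yarrow's profit: π_Y = (192 - 4Q)q_Y - (12q_Y + q_Y²). Setting ∂π_Y/∂q_Y = 0: 180 - 10q_Y - 4(q_A) = 0.
Best responses: q_A = (167 - 4q_Y)/10, q_Y = (180 - 4q_A)/10.
Substituting one into the other gives q_A = 475/42 and q_Y = 283/21.

13.48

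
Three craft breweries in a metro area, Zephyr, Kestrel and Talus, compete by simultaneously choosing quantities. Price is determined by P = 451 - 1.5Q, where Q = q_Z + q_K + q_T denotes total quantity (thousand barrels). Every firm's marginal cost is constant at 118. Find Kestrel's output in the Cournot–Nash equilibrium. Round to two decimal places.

Each firm earns π_i = (451 - 1.5Q)q_i - 118q_i.
Setting ∂π_i/∂q_i = 0 with rivals' quantities fixed: 333 - 3q_i - (3/2)·Σ_{j≠i} q_j = 0.
With identical firms every q_j equals q_i, so Σ_{j≠i} q_j = 2q_i and 333 = 6q_i, giving q_i = 111/2.

55.50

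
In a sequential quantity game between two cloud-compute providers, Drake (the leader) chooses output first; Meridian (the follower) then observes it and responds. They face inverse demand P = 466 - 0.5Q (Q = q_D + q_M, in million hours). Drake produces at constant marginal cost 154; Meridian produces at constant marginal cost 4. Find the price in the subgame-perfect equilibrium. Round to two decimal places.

194.50

Solve by backward induction. Given q_D, the follower Meridian maximises π_M = (466 - (1/2)q_D - (1/2)q_M)q_M - 4q_M.
∂π_M/∂q_M = 462 - (1/2)q_D - q_M = 0 gives the reaction function q_M = (462 - (1/2)q_D).
Drake substitutes q_M(q_D) into its own profit: π_D = q_D(466 - (1/2)q_D - (462 - (1/2)q_D)/2) - 154q_D = (235 - (1/4)q_D)q_D - 154q_D.
Maximising: ∂π_D/∂q_D = 81 - (1/2)q_D = 0, giving q_D = 162.
Then q_M = (462 - (1/2)·162) = 381.
Total output Q = 543, so price P = 466 - (1/2)·543 = 389/2.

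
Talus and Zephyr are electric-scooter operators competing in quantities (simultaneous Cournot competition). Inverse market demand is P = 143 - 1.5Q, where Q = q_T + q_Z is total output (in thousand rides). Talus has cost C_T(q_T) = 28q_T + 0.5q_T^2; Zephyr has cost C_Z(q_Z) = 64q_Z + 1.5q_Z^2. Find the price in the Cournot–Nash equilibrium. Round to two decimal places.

93.69

Talus's profit: π_T = (143 - 1.5Q)q_T - (28q_T + (1/2)q_T²). Setting ∂π_T/∂q_T = 0: 115 - 4q_T - (3/2)(q_Z) = 0.
Zephyr's profit: π_Z = (143 - 1.5Q)q_Z - (64q_Z + (3/2)q_Z²). Setting ∂π_Z/∂q_Z = 0: 79 - 6q_Z - (3/2)(q_T) = 0.
So q_T = (115 - (3/2)q_Z)/4 and q_Z = (79 - (3/2)q_T)/6.
Solving the pair: q_T = 762/29, q_Z = 574/87.
Total output Q = 32.8736, so price P = 143 - (3/2)·32.8736 = 93.6897.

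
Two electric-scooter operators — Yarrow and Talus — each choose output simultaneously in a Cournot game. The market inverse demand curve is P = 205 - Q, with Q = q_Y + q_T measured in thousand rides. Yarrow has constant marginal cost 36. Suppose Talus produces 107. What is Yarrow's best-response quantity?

31

With the rival's output fixed at 107, Yarrow's profit is π_Y = (205 - 107 - q_Y)q_Y - (36q_Y) = (98 - q_Y)q_Y - (36q_Y).
∂π_Y/∂q_Y = 62 - 2q_Y = 0, so q_Y = 31.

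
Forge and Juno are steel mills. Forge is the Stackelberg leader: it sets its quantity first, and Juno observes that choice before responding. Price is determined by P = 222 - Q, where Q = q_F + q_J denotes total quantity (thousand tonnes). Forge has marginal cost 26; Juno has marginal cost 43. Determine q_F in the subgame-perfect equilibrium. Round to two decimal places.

106.50

The follower Juno best-responds to any q_F: π_J = (222 - Q)q_J - 43q_J.
∂π_J/∂q_J = 179 - q_F - 2q_J = 0 gives the reaction function q_J = (179 - q_F)/2.
The leader anticipates this reaction. Substituting into P = 222 - Q gives P = 265/2 - (1/2)q_F, so π_F = (265/2 - (1/2)q_F)q_F - 26q_F.
Leader FOC: 213/2 - q_F = 0, so q_F = 213/2.
Then q_J = (179 - 213/2)/2 = 145/4.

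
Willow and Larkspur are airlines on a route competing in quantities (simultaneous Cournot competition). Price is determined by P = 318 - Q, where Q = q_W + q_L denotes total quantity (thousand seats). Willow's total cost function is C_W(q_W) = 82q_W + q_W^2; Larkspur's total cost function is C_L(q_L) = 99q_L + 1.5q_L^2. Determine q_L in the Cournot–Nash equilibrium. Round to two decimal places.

33.68

Willow's profit: π_W = (318 - Q)q_W - (82q_W + q_W²). Setting ∂π_W/∂q_W = 0: 236 - 4q_W - (q_L) = 0.
Larkspur's profit: π_L = (318 - Q)q_L - (99q_L + (3/2)q_L²). Setting ∂π_L/∂q_L = 0: 219 - 5q_L - (q_W) = 0.
Rearranging gives the reaction functions q_W = (236 - q_L)/4 and q_L = (219 - q_W)/5.
Substituting one into the other gives q_W = 961/19 and q_L = 640/19.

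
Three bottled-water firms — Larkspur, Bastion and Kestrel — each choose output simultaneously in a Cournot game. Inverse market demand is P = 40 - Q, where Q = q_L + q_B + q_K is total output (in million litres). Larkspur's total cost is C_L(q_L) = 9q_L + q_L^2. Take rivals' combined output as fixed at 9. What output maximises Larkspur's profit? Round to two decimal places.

With rivals' combined output fixed at 9, Larkspur's profit is π_L = (40 - 9 - q_L)q_L - (9q_L + q_L²) = (31 - q_L)q_L - (9q_L + q_L²).
∂π_L/∂q_L = 22 - 4q_L = 0, so q_L = 11/2.

5.50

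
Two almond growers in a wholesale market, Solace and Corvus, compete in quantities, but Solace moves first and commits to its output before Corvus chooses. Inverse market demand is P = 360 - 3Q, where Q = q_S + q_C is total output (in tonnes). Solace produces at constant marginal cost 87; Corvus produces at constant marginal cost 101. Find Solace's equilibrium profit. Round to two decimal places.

3432.04

Solve by backward induction. Given q_S, the follower Corvus maximises π_C = (360 - 3q_S - 3q_C)q_C - 101q_C.
∂π_C/∂q_C = 259 - 3q_S - 6q_C = 0 gives the reaction function q_C = (259 - 3q_S)/6.
Solace substitutes q_C(q_S) into its own profit: π_S = q_S(360 - 3q_S - (259 - 3q_S)/2) - 87q_S = (461/2 - (3/2)q_S)q_S - 87q_S.
The leader's first-order condition 287/2 - 3q_S = 0 yields q_S = 287/6.
Then q_C = (259 - 3·(287/6))/6 = 77/4.
Price P = 360 - 3·(805/12) = 635/4.
Solace's profit: (635/4 - 87)·(287/6) = 3432.0417.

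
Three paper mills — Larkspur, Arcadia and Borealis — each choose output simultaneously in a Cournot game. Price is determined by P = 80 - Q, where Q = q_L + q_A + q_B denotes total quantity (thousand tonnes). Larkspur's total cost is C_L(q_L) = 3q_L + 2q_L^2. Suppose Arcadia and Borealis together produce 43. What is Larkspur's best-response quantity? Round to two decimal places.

With rivals' combined output fixed at 43, Larkspur's profit is π_L = (80 - 43 - q_L)q_L - (3q_L + 2q_L²) = (37 - q_L)q_L - (3q_L + 2q_L²).
∂π_L/∂q_L = 34 - 6q_L = 0, so q_L = 17/3.

5.67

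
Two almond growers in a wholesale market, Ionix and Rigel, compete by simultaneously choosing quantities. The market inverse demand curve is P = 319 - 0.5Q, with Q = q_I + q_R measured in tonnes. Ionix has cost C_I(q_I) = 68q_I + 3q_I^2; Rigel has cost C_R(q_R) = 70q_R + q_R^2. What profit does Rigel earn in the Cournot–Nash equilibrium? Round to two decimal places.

9114.73

Ionix's profit: π_I = (319 - 0.5Q)q_I - (68q_I + 3q_I²). Setting ∂π_I/∂q_I = 0: 251 - 7q_I - (1/2)(q_R) = 0.
Rigel's profit: π_R = (319 - 0.5Q)q_R - (70q_R + q_R²). Setting ∂π_R/∂q_R = 0: 249 - 3q_R - (1/2)(q_I) = 0.
Best responses: q_I = (251 - (1/2)q_R)/7, q_R = (249 - (1/2)q_I)/3.
Substituting one into the other gives q_I = 30.2892 and q_R = 77.9518.
Price P = 319 - (1/2)·108.2410 = 264.8795.
Rigel's profit: 264.8795·77.9518 - 70·77.9518 - 77.9518² = 9114.7264.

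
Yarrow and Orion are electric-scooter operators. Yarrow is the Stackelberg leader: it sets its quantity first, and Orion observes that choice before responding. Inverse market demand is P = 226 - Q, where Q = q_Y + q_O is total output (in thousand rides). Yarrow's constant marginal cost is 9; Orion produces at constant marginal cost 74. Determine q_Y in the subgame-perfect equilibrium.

141

Solve by backward induction. Given q_Y, the follower Orion maximises π_O = (226 - q_Y - q_O)q_O - 74q_O.
∂π_O/∂q_O = 152 - q_Y - 2q_O = 0 gives the reaction function q_O = (152 - q_Y)/2.
Yarrow substitutes q_O(q_Y) into its own profit: π_Y = q_Y(226 - q_Y - (152 - q_Y)/2) - 9q_Y = (150 - (1/2)q_Y)q_Y - 9q_Y.
The leader's first-order condition 141 - q_Y = 0 yields q_Y = 141.
Then q_O = (152 - 141)/2 = 11/2.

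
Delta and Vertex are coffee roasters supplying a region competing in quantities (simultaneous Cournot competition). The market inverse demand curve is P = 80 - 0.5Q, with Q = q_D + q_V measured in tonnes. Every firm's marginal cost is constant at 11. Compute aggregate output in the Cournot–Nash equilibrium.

Each firm earns π_i = (80 - 0.5Q)q_i - 11q_i.
Setting ∂π_i/∂q_i = 0 with rivals' quantities fixed: 69 - q_i - (1/2)q_j = 0.
By symmetry each firm produces the same amount; substituting q_j = q_i yields q_i = 69/(3/2) = 46.
Total output Q = 46 + 46 = 92.

92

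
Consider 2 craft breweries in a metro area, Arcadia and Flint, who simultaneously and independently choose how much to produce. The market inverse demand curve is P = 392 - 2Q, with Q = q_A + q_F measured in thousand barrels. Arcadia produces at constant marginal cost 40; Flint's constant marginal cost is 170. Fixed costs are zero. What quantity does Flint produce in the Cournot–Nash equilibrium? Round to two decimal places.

15.33

Arcadia's profit: π_A = (392 - 2Q)q_A - (40q_A). Setting ∂π_A/∂q_A = 0: 352 - 4q_A - 2(q_F) = 0.
Flint's first-order condition: 222 - 4q_F - 2(q_A) = 0.
Rearranging gives the reaction functions q_A = (352 - 2q_F)/4 and q_F = (222 - 2q_A)/4.
Solving the pair: q_A = 241/3, q_F = 46/3.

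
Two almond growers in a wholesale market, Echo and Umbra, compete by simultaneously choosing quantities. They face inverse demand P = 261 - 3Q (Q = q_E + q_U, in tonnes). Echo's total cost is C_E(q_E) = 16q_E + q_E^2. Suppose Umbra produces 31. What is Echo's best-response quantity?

19

With the rival's output fixed at 31, Echo's profit is π_E = (261 - 3·31 - 3q_E)q_E - (16q_E + q_E²) = (168 - 3q_E)q_E - (16q_E + q_E²).
∂π_E/∂q_E = 152 - 8q_E = 0, so q_E = 19.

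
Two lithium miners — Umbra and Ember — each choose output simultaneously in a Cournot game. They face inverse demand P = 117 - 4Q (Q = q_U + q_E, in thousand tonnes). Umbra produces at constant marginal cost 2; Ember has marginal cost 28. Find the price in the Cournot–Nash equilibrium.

49

Umbra's profit: π_U = (117 - 4Q)q_U - (2q_U). Setting ∂π_U/∂q_U = 0: 115 - 8q_U - 4(q_E) = 0.
Ember's profit: π_E = (117 - 4Q)q_E - (28q_E). Setting ∂π_E/∂q_E = 0: 89 - 8q_E - 4(q_U) = 0.
Rearranging gives the reaction functions q_U = (115 - 4q_E)/8 and q_E = (89 - 4q_U)/8.
Substituting one into the other gives q_U = 47/4 and q_E = 21/4.
Total output Q = 17, so price P = 117 - 4·17 = 49.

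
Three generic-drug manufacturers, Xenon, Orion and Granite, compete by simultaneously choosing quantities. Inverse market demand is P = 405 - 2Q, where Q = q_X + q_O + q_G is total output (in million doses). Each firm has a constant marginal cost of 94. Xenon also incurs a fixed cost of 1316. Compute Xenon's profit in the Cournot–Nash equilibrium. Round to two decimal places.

Each firm earns π_i = (405 - 2Q)q_i - 94q_i.
Setting ∂π_i/∂q_i = 0 with rivals' quantities fixed: 311 - 4q_i - 2·Σ_{j≠i} q_j = 0.
With identical firms every q_j equals q_i, so Σ_{j≠i} q_j = 2q_i and 311 = 8q_i, giving q_i = 311/8.
Price P = 405 - 2·(933/8) = 687/4.
Xenon's profit: (687/4 - 94)·(311/8) - 1316 = 1706.5313.

1706.53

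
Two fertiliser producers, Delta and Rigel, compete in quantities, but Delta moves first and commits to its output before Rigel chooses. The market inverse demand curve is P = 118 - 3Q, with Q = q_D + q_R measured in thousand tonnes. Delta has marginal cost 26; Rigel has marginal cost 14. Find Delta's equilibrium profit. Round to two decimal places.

266.67

The follower Rigel best-responds to any q_D: π_R = (118 - 3Q)q_R - 14q_R.
Follower FOC: 104 - 3q_D - 6q_R = 0, so q_R(q_D) = (104 - 3q_D)/6.
The leader anticipates this reaction. Substituting into P = 118 - 3Q gives P = 66 - (3/2)q_D, so π_D = (66 - (3/2)q_D)q_D - 26q_D.
Maximising: ∂π_D/∂q_D = 40 - 3q_D = 0, giving q_D = 40/3.
Then q_R = (104 - 3·(40/3))/6 = 32/3.
Price P = 118 - 3·24 = 46.
Delta's profit: (46 - 26)·(40/3) = 800/3.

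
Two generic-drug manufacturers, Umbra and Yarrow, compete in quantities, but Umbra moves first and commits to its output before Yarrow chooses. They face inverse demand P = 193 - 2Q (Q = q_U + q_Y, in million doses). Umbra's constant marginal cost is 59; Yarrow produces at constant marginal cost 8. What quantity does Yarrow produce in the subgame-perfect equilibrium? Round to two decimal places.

Solve by backward induction. Given q_U, the follower Yarrow maximises π_Y = (193 - 2q_U - 2q_Y)q_Y - 8q_Y.
∂π_Y/∂q_Y = 185 - 2q_U - 4q_Y = 0 gives the reaction function q_Y = (185 - 2q_U)/4.
The leader anticipates this reaction. Substituting into P = 193 - 2Q gives P = 201/2 - q_U, so π_U = (201/2 - q_U)q_U - 59q_U.
Leader FOC: 83/2 - 2q_U = 0, so q_U = 83/4.
Then q_Y = (185 - 2·(83/4))/4 = 287/8.

35.88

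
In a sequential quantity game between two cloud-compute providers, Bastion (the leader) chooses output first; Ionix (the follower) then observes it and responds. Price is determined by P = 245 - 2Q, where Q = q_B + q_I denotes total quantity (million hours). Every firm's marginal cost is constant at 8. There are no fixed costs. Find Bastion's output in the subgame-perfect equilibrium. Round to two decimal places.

59.25

The follower Ionix best-responds to any q_B: π_I = (245 - 2Q)q_I - 8q_I.
∂π_I/∂q_I = 237 - 2q_B - 4q_I = 0 gives the reaction function q_I = (237 - 2q_B)/4.
The leader anticipates this reaction. Substituting into P = 245 - 2Q gives P = 253/2 - q_B, so π_B = (253/2 - q_B)q_B - 8q_B.
Leader FOC: 237/2 - 2q_B = 0, so q_B = 237/4.
Then q_I = (237 - 2·(237/4))/4 = 237/8.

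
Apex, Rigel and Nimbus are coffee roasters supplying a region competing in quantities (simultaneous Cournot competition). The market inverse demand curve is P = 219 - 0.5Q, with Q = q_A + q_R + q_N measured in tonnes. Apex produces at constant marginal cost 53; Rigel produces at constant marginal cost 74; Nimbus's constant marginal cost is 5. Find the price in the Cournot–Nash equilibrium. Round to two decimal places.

87.75

Apex's profit: π_A = (219 - 0.5Q)q_A - (53q_A). Setting ∂π_A/∂q_A = 0: 166 - q_A - (1/2)(q_R + q_N) = 0.
Rigel's first-order condition: 145 - q_R - (1/2)(q_A + q_N) = 0.
Nimbus's profit: π_N = (219 - 0.5Q)q_N - (5q_N). Setting ∂π_N/∂q_N = 0: 214 - q_N - (1/2)(q_A + q_R) = 0.
Summing all 3 equations gives 525 − 2Q = 0, hence Q = 525/2.
Back-substituting: q_A = (166 − 525/4)/(1/2) = 139/2, q_R = (145 − 525/4)/(1/2) = 55/2, q_N = (214 − 525/4)/(1/2) = 331/2.
Total output Q = 525/2, so price P = 219 - (1/2)·(525/2) = 351/4.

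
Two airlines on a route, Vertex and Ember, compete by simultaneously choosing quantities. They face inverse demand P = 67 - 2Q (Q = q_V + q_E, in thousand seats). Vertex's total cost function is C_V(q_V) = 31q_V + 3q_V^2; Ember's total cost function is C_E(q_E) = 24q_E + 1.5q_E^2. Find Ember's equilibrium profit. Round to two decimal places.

Vertex's profit: π_V = (67 - 2Q)q_V - (31q_V + 3q_V²). Setting ∂π_V/∂q_V = 0: 36 - 10q_V - 2(q_E) = 0.
Ember's first-order condition: 43 - 7q_E - 2(q_V) = 0.
Rearranging gives the reaction functions q_V = (36 - 2q_E)/10 and q_E = (43 - 2q_V)/7.
Solving the pair: q_V = 83/33, q_E = 179/33.
Price P = 67 - 2·(262/33) = 1687/33.
Ember's profit: (1687/33)·(179/33) - 24·(179/33) - (3/2)(179/33)² = 102.9784.

102.98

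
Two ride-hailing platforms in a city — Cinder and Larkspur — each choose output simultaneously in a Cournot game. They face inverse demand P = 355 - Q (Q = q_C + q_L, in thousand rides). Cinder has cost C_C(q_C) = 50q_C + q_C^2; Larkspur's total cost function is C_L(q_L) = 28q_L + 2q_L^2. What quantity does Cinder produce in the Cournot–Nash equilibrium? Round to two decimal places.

65.35

Cinder's profit: π_C = (355 - Q)q_C - (50q_C + q_C²). Setting ∂π_C/∂q_C = 0: 305 - 4q_C - (q_L) = 0.
Larkspur's first-order condition: 327 - 6q_L - (q_C) = 0.
So q_C = (305 - q_L)/4 and q_L = (327 - q_C)/6.
Solving the pair: q_C = 1503/23, q_L = 1003/23.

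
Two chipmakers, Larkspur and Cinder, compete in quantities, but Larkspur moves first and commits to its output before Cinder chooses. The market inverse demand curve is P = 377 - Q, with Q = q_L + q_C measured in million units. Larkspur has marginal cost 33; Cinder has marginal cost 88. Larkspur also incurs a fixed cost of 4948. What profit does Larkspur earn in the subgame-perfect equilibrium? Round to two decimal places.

Solve by backward induction. Given q_L, the follower Cinder maximises π_C = (377 - q_L - q_C)q_C - 88q_C.
Follower FOC: 289 - q_L - 2q_C = 0, so q_C(q_L) = (289 - q_L)/2.
The leader anticipates this reaction. Substituting into P = 377 - Q gives P = 465/2 - (1/2)q_L, so π_L = (465/2 - (1/2)q_L)q_L - 33q_L.
Leader FOC: 399/2 - q_L = 0, so q_L = 399/2.
Then q_C = (289 - 399/2)/2 = 179/4.
Price P = 377 - 977/4 = 531/4.
Larkspur's profit: (531/4 - 33)·(399/2) - 4948 = 14952.1250.

14952.13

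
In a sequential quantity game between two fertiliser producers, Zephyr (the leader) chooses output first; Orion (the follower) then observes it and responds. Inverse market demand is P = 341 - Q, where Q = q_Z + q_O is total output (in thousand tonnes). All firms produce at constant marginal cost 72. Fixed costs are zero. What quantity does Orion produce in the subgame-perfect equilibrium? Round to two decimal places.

67.25

The follower Orion best-responds to any q_Z: π_O = (341 - Q)q_O - 72q_O.
∂π_O/∂q_O = 269 - q_Z - 2q_O = 0 gives the reaction function q_O = (269 - q_Z)/2.
Zephyr substitutes q_O(q_Z) into its own profit: π_Z = q_Z(341 - q_Z - (269 - q_Z)/2) - 72q_Z = (413/2 - (1/2)q_Z)q_Z - 72q_Z.
The leader's first-order condition 269/2 - q_Z = 0 yields q_Z = 269/2.
Then q_O = (269 - 269/2)/2 = 269/4.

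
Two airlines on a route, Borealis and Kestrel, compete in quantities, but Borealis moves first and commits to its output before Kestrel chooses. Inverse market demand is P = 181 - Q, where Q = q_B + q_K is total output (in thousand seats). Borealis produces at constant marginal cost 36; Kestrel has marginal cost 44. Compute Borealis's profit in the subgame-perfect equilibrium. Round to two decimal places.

2926.13

The follower Kestrel best-responds to any q_B: π_K = (181 - Q)q_K - 44q_K.
∂π_K/∂q_K = 137 - q_B - 2q_K = 0 gives the reaction function q_K = (137 - q_B)/2.
Borealis substitutes q_K(q_B) into its own profit: π_B = q_B(181 - q_B - (137 - q_B)/2) - 36q_B = (225/2 - (1/2)q_B)q_B - 36q_B.
The leader's first-order condition 153/2 - q_B = 0 yields q_B = 153/2.
Then q_K = (137 - 153/2)/2 = 121/4.
Price P = 181 - 427/4 = 297/4.
Borealis's profit: (297/4 - 36)·(153/2) = 2926.1250.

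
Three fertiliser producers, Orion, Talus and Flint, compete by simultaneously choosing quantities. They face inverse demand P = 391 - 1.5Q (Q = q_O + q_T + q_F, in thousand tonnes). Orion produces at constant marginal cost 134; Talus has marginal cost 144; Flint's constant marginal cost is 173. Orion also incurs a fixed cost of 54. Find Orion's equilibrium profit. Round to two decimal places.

3847.50

Orion's profit: π_O = (391 - 1.5Q)q_O - (134q_O). Setting ∂π_O/∂q_O = 0: 257 - 3q_O - (3/2)(q_T + q_F) = 0.
Talus's first-order condition: 247 - 3q_T - (3/2)(q_O + q_F) = 0.
Flint's first-order condition: 218 - 3q_F - (3/2)(q_O + q_T) = 0.
Adding the 3 conditions: 722 − 3Q − 3Q = 0, i.e. Q = 361/3.
Back-substituting: q_O = (257 − 361/2)/(3/2) = 51, q_T = (247 − 361/2)/(3/2) = 133/3, q_F = (218 − 361/2)/(3/2) = 25.
Price P = 391 - (3/2)·(361/3) = 421/2.
Orion's profit: (421/2 - 134)·51 - 54 = 3847.5000.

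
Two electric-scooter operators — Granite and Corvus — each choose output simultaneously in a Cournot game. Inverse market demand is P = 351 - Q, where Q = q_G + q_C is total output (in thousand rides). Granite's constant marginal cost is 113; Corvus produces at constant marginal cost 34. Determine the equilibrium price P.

166

Granite's profit: π_G = (351 - Q)q_G - (113q_G). Setting ∂π_G/∂q_G = 0: 238 - 2q_G - (q_C) = 0.
Corvus's first-order condition: 317 - 2q_C - (q_G) = 0.
So q_G = (238 - q_C)/2 and q_C = (317 - q_G)/2.
Solving the pair: q_G = 53, q_C = 132.
Total output Q = 185, so price P = 351 - 185 = 166.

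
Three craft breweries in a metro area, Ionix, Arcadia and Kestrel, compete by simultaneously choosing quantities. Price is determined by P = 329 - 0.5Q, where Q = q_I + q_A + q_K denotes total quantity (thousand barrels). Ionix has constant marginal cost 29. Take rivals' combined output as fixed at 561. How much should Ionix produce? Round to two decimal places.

With rivals' combined output fixed at 561, Ionix's profit is π_I = (329 - (1/2)·561 - (1/2)q_I)q_I - (29q_I) = (97/2 - (1/2)q_I)q_I - (29q_I).
∂π_I/∂q_I = 39/2 - q_I = 0, so q_I = 39/2.

19.50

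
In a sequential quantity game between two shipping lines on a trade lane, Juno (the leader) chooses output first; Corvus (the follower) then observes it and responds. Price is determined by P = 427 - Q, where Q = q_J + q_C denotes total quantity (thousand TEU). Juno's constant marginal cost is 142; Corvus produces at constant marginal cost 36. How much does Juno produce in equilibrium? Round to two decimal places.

89.50

Solve by backward induction. Given q_J, the follower Corvus maximises π_C = (427 - q_J - q_C)q_C - 36q_C.
Follower FOC: 391 - q_J - 2q_C = 0, so q_C(q_J) = (391 - q_J)/2.
Juno substitutes q_C(q_J) into its own profit: π_J = q_J(427 - q_J - (391 - q_J)/2) - 142q_J = (463/2 - (1/2)q_J)q_J - 142q_J.
Leader FOC: 179/2 - q_J = 0, so q_J = 179/2.
Then q_C = (391 - 179/2)/2 = 603/4.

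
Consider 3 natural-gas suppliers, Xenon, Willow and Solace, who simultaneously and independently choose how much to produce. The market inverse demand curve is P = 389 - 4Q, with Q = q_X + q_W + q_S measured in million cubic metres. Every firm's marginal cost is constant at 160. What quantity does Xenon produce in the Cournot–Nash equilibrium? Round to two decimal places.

Each firm earns π_i = (389 - 4Q)q_i - 160q_i.
Setting ∂π_i/∂q_i = 0 with rivals' quantities fixed: 229 - 8q_i - 4·Σ_{j≠i} q_j = 0.
By symmetry each firm produces the same amount; substituting Σ_{j≠i} q_j = 2q_i yields q_i = 229/16.

14.31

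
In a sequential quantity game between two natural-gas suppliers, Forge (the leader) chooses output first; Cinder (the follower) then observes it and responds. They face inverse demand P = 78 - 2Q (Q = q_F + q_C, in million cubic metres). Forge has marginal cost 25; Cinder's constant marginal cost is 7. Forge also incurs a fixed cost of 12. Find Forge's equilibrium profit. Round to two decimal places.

The follower Cinder best-responds to any q_F: π_C = (78 - 2Q)q_C - 7q_C.
Follower FOC: 71 - 2q_F - 4q_C = 0, so q_C(q_F) = (71 - 2q_F)/4.
The leader anticipates this reaction. Substituting into P = 78 - 2Q gives P = 85/2 - q_F, so π_F = (85/2 - q_F)q_F - 25q_F.
Maximising: ∂π_F/∂q_F = 35/2 - 2q_F = 0, giving q_F = 35/4.
Then q_C = (71 - 2·(35/4))/4 = 107/8.
Price P = 78 - 2·(177/8) = 135/4.
Forge's profit: (135/4 - 25)·(35/4) - 12 = 1033/16.

64.56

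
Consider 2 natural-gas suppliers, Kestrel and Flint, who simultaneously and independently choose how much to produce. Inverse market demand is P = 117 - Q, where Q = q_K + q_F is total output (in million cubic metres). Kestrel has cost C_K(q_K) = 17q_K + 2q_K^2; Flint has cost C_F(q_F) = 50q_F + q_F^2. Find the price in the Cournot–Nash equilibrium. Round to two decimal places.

89.39

Kestrel's profit: π_K = (117 - Q)q_K - (17q_K + 2q_K²). Setting ∂π_K/∂q_K = 0: 100 - 6q_K - (q_F) = 0.
Flint's profit: π_F = (117 - Q)q_F - (50q_F + q_F²). Setting ∂π_F/∂q_F = 0: 67 - 4q_F - (q_K) = 0.
So q_K = (100 - q_F)/6 and q_F = (67 - q_K)/4.
Substituting one into the other gives q_K = 333/23 and q_F = 302/23.
Total output Q = 635/23, so price P = 117 - 635/23 = 89.3913.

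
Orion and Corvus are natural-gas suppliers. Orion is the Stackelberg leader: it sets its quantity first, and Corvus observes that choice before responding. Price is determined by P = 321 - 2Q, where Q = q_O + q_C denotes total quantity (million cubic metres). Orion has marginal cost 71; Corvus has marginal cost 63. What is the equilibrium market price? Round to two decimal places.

131.50

Solve by backward induction. Given q_O, the follower Corvus maximises π_C = (321 - 2q_O - 2q_C)q_C - 63q_C.
Follower FOC: 258 - 2q_O - 4q_C = 0, so q_C(q_O) = (258 - 2q_O)/4.
Orion substitutes q_C(q_O) into its own profit: π_O = q_O(321 - 2q_O - (258 - 2q_O)/2) - 71q_O = (192 - q_O)q_O - 71q_O.
Leader FOC: 121 - 2q_O = 0, so q_O = 121/2.
Then q_C = (258 - 2·(121/2))/4 = 137/4.
Total output Q = 379/4, so price P = 321 - 2·(379/4) = 263/2.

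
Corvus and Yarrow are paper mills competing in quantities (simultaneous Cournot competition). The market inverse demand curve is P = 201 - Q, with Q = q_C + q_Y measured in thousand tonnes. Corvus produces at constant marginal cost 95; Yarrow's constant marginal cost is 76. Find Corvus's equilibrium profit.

841

Corvus's profit: π_C = (201 - Q)q_C - (95q_C). Setting ∂π_C/∂q_C = 0: 106 - 2q_C - (q_Y) = 0.
Yarrow's profit: π_Y = (201 - Q)q_Y - (76q_Y). Setting ∂π_Y/∂q_Y = 0: 125 - 2q_Y - (q_C) = 0.
Rearranging gives the reaction functions q_C = (106 - q_Y)/2 and q_Y = (125 - q_C)/2.
Substituting one into the other gives q_C = 29 and q_Y = 48.
Price P = 201 - 77 = 124.
Corvus's profit: (124 - 95)·29 = 841.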